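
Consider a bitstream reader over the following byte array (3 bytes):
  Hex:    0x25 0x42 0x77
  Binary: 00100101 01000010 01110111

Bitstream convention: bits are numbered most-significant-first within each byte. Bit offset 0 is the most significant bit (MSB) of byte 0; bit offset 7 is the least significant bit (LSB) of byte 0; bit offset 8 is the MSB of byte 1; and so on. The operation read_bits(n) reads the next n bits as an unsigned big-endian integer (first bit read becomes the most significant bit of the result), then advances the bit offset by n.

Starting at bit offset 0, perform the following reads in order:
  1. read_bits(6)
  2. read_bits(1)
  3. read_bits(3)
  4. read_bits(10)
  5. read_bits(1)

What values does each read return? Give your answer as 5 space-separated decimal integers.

Read 1: bits[0:6] width=6 -> value=9 (bin 001001); offset now 6 = byte 0 bit 6; 18 bits remain
Read 2: bits[6:7] width=1 -> value=0 (bin 0); offset now 7 = byte 0 bit 7; 17 bits remain
Read 3: bits[7:10] width=3 -> value=5 (bin 101); offset now 10 = byte 1 bit 2; 14 bits remain
Read 4: bits[10:20] width=10 -> value=39 (bin 0000100111); offset now 20 = byte 2 bit 4; 4 bits remain
Read 5: bits[20:21] width=1 -> value=0 (bin 0); offset now 21 = byte 2 bit 5; 3 bits remain

Answer: 9 0 5 39 0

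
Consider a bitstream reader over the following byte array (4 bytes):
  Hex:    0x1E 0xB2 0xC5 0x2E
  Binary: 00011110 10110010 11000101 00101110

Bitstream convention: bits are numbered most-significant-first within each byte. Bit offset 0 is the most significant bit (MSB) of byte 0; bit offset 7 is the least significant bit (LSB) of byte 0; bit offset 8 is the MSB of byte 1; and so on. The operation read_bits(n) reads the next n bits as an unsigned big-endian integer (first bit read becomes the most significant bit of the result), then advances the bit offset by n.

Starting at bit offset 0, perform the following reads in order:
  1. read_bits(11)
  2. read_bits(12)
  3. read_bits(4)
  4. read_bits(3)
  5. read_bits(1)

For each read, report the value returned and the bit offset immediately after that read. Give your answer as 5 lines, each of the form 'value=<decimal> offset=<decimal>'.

Read 1: bits[0:11] width=11 -> value=245 (bin 00011110101); offset now 11 = byte 1 bit 3; 21 bits remain
Read 2: bits[11:23] width=12 -> value=2402 (bin 100101100010); offset now 23 = byte 2 bit 7; 9 bits remain
Read 3: bits[23:27] width=4 -> value=9 (bin 1001); offset now 27 = byte 3 bit 3; 5 bits remain
Read 4: bits[27:30] width=3 -> value=3 (bin 011); offset now 30 = byte 3 bit 6; 2 bits remain
Read 5: bits[30:31] width=1 -> value=1 (bin 1); offset now 31 = byte 3 bit 7; 1 bits remain

Answer: value=245 offset=11
value=2402 offset=23
value=9 offset=27
value=3 offset=30
value=1 offset=31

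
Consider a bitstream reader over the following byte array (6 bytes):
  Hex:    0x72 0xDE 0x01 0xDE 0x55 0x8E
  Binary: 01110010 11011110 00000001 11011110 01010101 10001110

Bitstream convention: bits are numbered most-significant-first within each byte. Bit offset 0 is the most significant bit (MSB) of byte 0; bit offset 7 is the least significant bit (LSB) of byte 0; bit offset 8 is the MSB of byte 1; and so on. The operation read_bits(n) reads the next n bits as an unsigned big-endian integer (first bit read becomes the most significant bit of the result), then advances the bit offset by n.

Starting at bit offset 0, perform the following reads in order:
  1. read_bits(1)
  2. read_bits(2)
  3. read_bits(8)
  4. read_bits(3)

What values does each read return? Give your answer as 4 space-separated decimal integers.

Read 1: bits[0:1] width=1 -> value=0 (bin 0); offset now 1 = byte 0 bit 1; 47 bits remain
Read 2: bits[1:3] width=2 -> value=3 (bin 11); offset now 3 = byte 0 bit 3; 45 bits remain
Read 3: bits[3:11] width=8 -> value=150 (bin 10010110); offset now 11 = byte 1 bit 3; 37 bits remain
Read 4: bits[11:14] width=3 -> value=7 (bin 111); offset now 14 = byte 1 bit 6; 34 bits remain

Answer: 0 3 150 7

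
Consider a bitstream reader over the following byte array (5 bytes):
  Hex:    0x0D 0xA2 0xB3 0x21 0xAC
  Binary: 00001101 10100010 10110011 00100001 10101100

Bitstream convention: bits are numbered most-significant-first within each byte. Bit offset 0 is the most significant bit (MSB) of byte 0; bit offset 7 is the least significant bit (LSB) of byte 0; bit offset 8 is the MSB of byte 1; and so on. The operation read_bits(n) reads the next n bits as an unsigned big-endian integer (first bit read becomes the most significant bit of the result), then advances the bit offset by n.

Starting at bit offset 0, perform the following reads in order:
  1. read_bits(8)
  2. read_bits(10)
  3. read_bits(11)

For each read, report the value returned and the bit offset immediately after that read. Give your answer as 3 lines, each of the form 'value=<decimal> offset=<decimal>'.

Read 1: bits[0:8] width=8 -> value=13 (bin 00001101); offset now 8 = byte 1 bit 0; 32 bits remain
Read 2: bits[8:18] width=10 -> value=650 (bin 1010001010); offset now 18 = byte 2 bit 2; 22 bits remain
Read 3: bits[18:29] width=11 -> value=1636 (bin 11001100100); offset now 29 = byte 3 bit 5; 11 bits remain

Answer: value=13 offset=8
value=650 offset=18
value=1636 offset=29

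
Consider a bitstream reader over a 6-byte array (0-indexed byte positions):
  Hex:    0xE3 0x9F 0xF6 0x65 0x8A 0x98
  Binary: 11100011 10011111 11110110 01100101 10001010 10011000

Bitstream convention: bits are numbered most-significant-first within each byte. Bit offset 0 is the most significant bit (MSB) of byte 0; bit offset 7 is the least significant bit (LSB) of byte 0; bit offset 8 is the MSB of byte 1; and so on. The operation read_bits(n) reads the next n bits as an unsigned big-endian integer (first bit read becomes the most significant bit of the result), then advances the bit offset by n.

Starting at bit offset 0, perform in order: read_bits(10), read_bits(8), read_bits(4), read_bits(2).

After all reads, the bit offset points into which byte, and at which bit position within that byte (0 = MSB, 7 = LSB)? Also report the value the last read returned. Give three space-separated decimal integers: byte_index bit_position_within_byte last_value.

Answer: 3 0 2

Derivation:
Read 1: bits[0:10] width=10 -> value=910 (bin 1110001110); offset now 10 = byte 1 bit 2; 38 bits remain
Read 2: bits[10:18] width=8 -> value=127 (bin 01111111); offset now 18 = byte 2 bit 2; 30 bits remain
Read 3: bits[18:22] width=4 -> value=13 (bin 1101); offset now 22 = byte 2 bit 6; 26 bits remain
Read 4: bits[22:24] width=2 -> value=2 (bin 10); offset now 24 = byte 3 bit 0; 24 bits remain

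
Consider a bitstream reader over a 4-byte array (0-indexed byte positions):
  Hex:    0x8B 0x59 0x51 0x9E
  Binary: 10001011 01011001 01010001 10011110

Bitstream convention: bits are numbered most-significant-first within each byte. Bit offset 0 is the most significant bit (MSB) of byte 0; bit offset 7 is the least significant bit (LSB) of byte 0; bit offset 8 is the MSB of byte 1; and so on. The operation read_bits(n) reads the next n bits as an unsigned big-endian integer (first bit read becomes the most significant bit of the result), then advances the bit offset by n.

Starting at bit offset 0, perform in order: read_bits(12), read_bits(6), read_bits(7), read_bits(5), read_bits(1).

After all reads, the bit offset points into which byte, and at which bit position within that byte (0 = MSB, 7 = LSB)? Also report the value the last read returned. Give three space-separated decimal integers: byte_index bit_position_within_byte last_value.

Read 1: bits[0:12] width=12 -> value=2229 (bin 100010110101); offset now 12 = byte 1 bit 4; 20 bits remain
Read 2: bits[12:18] width=6 -> value=37 (bin 100101); offset now 18 = byte 2 bit 2; 14 bits remain
Read 3: bits[18:25] width=7 -> value=35 (bin 0100011); offset now 25 = byte 3 bit 1; 7 bits remain
Read 4: bits[25:30] width=5 -> value=7 (bin 00111); offset now 30 = byte 3 bit 6; 2 bits remain
Read 5: bits[30:31] width=1 -> value=1 (bin 1); offset now 31 = byte 3 bit 7; 1 bits remain

Answer: 3 7 1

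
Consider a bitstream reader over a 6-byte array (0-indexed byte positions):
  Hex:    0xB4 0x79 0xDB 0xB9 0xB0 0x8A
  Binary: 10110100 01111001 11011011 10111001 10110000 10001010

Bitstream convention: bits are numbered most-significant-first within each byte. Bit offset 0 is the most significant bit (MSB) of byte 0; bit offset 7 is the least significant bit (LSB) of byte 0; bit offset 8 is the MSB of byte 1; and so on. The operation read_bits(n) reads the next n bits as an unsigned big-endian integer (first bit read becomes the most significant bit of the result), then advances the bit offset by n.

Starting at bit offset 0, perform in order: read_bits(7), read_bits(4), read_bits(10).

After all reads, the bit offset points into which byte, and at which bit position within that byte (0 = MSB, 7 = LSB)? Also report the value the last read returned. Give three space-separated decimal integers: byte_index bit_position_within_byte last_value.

Answer: 2 5 827

Derivation:
Read 1: bits[0:7] width=7 -> value=90 (bin 1011010); offset now 7 = byte 0 bit 7; 41 bits remain
Read 2: bits[7:11] width=4 -> value=3 (bin 0011); offset now 11 = byte 1 bit 3; 37 bits remain
Read 3: bits[11:21] width=10 -> value=827 (bin 1100111011); offset now 21 = byte 2 bit 5; 27 bits remain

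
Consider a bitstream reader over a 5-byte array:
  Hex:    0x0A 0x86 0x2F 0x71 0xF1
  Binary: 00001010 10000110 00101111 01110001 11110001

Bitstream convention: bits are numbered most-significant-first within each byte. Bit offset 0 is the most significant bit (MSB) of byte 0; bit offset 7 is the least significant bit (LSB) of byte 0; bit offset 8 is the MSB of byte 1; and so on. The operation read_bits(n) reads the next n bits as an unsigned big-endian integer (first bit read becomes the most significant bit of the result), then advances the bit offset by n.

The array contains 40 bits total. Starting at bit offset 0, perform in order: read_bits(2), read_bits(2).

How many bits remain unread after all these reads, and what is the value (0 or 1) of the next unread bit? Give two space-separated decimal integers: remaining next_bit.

Read 1: bits[0:2] width=2 -> value=0 (bin 00); offset now 2 = byte 0 bit 2; 38 bits remain
Read 2: bits[2:4] width=2 -> value=0 (bin 00); offset now 4 = byte 0 bit 4; 36 bits remain

Answer: 36 1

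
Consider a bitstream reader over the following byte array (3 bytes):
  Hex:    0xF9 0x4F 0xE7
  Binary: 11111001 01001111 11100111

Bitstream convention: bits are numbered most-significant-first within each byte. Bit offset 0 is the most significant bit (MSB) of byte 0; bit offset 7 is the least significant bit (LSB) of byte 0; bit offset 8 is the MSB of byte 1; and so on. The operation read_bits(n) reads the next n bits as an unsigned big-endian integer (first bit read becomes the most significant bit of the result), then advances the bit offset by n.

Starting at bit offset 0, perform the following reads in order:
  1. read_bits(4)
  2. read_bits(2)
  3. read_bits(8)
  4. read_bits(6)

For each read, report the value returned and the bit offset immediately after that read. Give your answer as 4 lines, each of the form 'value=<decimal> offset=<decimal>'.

Answer: value=15 offset=4
value=2 offset=6
value=83 offset=14
value=62 offset=20

Derivation:
Read 1: bits[0:4] width=4 -> value=15 (bin 1111); offset now 4 = byte 0 bit 4; 20 bits remain
Read 2: bits[4:6] width=2 -> value=2 (bin 10); offset now 6 = byte 0 bit 6; 18 bits remain
Read 3: bits[6:14] width=8 -> value=83 (bin 01010011); offset now 14 = byte 1 bit 6; 10 bits remain
Read 4: bits[14:20] width=6 -> value=62 (bin 111110); offset now 20 = byte 2 bit 4; 4 bits remain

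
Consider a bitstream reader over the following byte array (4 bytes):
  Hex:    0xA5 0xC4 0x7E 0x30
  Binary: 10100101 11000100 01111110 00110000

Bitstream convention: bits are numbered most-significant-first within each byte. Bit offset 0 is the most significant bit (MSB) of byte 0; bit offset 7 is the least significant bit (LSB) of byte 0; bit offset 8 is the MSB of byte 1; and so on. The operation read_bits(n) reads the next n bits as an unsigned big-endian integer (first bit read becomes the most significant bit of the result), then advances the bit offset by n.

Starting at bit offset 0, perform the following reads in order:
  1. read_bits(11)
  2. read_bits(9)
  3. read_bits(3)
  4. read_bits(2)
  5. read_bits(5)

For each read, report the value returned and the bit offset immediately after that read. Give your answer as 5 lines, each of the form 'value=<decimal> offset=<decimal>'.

Read 1: bits[0:11] width=11 -> value=1326 (bin 10100101110); offset now 11 = byte 1 bit 3; 21 bits remain
Read 2: bits[11:20] width=9 -> value=71 (bin 001000111); offset now 20 = byte 2 bit 4; 12 bits remain
Read 3: bits[20:23] width=3 -> value=7 (bin 111); offset now 23 = byte 2 bit 7; 9 bits remain
Read 4: bits[23:25] width=2 -> value=0 (bin 00); offset now 25 = byte 3 bit 1; 7 bits remain
Read 5: bits[25:30] width=5 -> value=12 (bin 01100); offset now 30 = byte 3 bit 6; 2 bits remain

Answer: value=1326 offset=11
value=71 offset=20
value=7 offset=23
value=0 offset=25
value=12 offset=30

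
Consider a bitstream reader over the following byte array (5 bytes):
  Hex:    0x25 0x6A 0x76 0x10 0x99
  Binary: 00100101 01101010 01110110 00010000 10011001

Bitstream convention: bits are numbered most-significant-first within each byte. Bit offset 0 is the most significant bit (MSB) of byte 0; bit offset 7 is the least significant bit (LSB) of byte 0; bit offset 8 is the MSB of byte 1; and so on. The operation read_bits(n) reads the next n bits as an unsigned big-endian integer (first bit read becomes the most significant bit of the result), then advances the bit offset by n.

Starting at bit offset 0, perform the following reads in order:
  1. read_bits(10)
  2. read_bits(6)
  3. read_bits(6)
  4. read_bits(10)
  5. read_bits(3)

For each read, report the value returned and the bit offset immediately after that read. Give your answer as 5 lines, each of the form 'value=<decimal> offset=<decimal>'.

Read 1: bits[0:10] width=10 -> value=149 (bin 0010010101); offset now 10 = byte 1 bit 2; 30 bits remain
Read 2: bits[10:16] width=6 -> value=42 (bin 101010); offset now 16 = byte 2 bit 0; 24 bits remain
Read 3: bits[16:22] width=6 -> value=29 (bin 011101); offset now 22 = byte 2 bit 6; 18 bits remain
Read 4: bits[22:32] width=10 -> value=528 (bin 1000010000); offset now 32 = byte 4 bit 0; 8 bits remain
Read 5: bits[32:35] width=3 -> value=4 (bin 100); offset now 35 = byte 4 bit 3; 5 bits remain

Answer: value=149 offset=10
value=42 offset=16
value=29 offset=22
value=528 offset=32
value=4 offset=35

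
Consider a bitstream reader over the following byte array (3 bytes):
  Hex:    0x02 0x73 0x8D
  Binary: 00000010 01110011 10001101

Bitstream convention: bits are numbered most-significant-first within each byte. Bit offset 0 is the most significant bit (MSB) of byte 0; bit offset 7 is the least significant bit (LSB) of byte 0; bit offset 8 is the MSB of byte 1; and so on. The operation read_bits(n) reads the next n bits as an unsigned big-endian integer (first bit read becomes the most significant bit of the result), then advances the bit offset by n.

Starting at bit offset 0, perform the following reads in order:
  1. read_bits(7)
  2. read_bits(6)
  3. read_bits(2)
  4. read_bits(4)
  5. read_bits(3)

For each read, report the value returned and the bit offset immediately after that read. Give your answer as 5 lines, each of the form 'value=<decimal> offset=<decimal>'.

Answer: value=1 offset=7
value=14 offset=13
value=1 offset=15
value=12 offset=19
value=3 offset=22

Derivation:
Read 1: bits[0:7] width=7 -> value=1 (bin 0000001); offset now 7 = byte 0 bit 7; 17 bits remain
Read 2: bits[7:13] width=6 -> value=14 (bin 001110); offset now 13 = byte 1 bit 5; 11 bits remain
Read 3: bits[13:15] width=2 -> value=1 (bin 01); offset now 15 = byte 1 bit 7; 9 bits remain
Read 4: bits[15:19] width=4 -> value=12 (bin 1100); offset now 19 = byte 2 bit 3; 5 bits remain
Read 5: bits[19:22] width=3 -> value=3 (bin 011); offset now 22 = byte 2 bit 6; 2 bits remain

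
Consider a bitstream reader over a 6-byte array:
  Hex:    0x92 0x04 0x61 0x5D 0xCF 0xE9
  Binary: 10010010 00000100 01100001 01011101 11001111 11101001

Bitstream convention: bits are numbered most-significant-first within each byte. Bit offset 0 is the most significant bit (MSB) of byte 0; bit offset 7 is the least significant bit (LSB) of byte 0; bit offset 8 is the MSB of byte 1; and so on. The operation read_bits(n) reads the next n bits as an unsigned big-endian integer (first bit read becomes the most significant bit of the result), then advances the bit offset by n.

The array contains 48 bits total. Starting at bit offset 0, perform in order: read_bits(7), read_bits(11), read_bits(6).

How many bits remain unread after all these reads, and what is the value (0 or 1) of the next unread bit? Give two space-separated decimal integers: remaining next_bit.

Answer: 24 0

Derivation:
Read 1: bits[0:7] width=7 -> value=73 (bin 1001001); offset now 7 = byte 0 bit 7; 41 bits remain
Read 2: bits[7:18] width=11 -> value=17 (bin 00000010001); offset now 18 = byte 2 bit 2; 30 bits remain
Read 3: bits[18:24] width=6 -> value=33 (bin 100001); offset now 24 = byte 3 bit 0; 24 bits remain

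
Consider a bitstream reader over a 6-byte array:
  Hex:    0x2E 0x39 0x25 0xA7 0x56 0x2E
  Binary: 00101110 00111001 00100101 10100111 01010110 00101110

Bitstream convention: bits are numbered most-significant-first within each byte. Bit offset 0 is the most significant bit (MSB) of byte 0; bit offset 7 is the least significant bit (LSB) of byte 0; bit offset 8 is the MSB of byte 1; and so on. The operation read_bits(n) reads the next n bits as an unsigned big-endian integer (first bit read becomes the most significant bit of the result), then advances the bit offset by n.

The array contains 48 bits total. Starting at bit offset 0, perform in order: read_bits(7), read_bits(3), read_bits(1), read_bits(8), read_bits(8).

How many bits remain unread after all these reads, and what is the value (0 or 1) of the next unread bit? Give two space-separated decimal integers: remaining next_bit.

Read 1: bits[0:7] width=7 -> value=23 (bin 0010111); offset now 7 = byte 0 bit 7; 41 bits remain
Read 2: bits[7:10] width=3 -> value=0 (bin 000); offset now 10 = byte 1 bit 2; 38 bits remain
Read 3: bits[10:11] width=1 -> value=1 (bin 1); offset now 11 = byte 1 bit 3; 37 bits remain
Read 4: bits[11:19] width=8 -> value=201 (bin 11001001); offset now 19 = byte 2 bit 3; 29 bits remain
Read 5: bits[19:27] width=8 -> value=45 (bin 00101101); offset now 27 = byte 3 bit 3; 21 bits remain

Answer: 21 0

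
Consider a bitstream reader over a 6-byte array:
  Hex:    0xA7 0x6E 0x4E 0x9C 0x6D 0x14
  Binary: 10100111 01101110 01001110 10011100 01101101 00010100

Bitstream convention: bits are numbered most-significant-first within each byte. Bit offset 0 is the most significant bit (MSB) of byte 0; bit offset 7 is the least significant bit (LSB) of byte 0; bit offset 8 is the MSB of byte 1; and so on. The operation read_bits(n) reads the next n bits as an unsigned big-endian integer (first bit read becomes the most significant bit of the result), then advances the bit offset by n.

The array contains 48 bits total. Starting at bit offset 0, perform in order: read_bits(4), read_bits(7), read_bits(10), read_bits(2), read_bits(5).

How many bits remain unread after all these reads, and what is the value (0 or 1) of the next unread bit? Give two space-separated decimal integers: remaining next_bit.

Answer: 20 1

Derivation:
Read 1: bits[0:4] width=4 -> value=10 (bin 1010); offset now 4 = byte 0 bit 4; 44 bits remain
Read 2: bits[4:11] width=7 -> value=59 (bin 0111011); offset now 11 = byte 1 bit 3; 37 bits remain
Read 3: bits[11:21] width=10 -> value=457 (bin 0111001001); offset now 21 = byte 2 bit 5; 27 bits remain
Read 4: bits[21:23] width=2 -> value=3 (bin 11); offset now 23 = byte 2 bit 7; 25 bits remain
Read 5: bits[23:28] width=5 -> value=9 (bin 01001); offset now 28 = byte 3 bit 4; 20 bits remain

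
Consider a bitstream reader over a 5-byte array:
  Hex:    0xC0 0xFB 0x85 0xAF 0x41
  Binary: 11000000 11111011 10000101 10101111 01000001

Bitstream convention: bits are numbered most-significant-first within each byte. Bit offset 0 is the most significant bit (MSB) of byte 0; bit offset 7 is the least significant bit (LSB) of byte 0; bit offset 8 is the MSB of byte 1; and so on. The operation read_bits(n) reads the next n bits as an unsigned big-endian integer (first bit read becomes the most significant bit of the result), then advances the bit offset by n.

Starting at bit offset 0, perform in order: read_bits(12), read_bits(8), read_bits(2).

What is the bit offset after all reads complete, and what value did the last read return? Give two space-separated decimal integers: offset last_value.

Answer: 22 1

Derivation:
Read 1: bits[0:12] width=12 -> value=3087 (bin 110000001111); offset now 12 = byte 1 bit 4; 28 bits remain
Read 2: bits[12:20] width=8 -> value=184 (bin 10111000); offset now 20 = byte 2 bit 4; 20 bits remain
Read 3: bits[20:22] width=2 -> value=1 (bin 01); offset now 22 = byte 2 bit 6; 18 bits remain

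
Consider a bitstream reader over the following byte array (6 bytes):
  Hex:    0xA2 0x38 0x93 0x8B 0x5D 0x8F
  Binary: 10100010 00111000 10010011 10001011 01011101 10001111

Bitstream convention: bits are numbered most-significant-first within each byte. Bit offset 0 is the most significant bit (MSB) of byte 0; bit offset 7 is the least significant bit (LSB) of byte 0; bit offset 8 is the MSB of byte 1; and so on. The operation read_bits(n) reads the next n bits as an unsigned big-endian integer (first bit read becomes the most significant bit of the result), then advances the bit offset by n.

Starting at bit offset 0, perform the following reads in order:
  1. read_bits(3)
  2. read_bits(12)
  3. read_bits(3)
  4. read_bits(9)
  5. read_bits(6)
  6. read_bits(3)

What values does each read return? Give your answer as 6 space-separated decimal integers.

Answer: 5 284 2 156 22 5

Derivation:
Read 1: bits[0:3] width=3 -> value=5 (bin 101); offset now 3 = byte 0 bit 3; 45 bits remain
Read 2: bits[3:15] width=12 -> value=284 (bin 000100011100); offset now 15 = byte 1 bit 7; 33 bits remain
Read 3: bits[15:18] width=3 -> value=2 (bin 010); offset now 18 = byte 2 bit 2; 30 bits remain
Read 4: bits[18:27] width=9 -> value=156 (bin 010011100); offset now 27 = byte 3 bit 3; 21 bits remain
Read 5: bits[27:33] width=6 -> value=22 (bin 010110); offset now 33 = byte 4 bit 1; 15 bits remain
Read 6: bits[33:36] width=3 -> value=5 (bin 101); offset now 36 = byte 4 bit 4; 12 bits remain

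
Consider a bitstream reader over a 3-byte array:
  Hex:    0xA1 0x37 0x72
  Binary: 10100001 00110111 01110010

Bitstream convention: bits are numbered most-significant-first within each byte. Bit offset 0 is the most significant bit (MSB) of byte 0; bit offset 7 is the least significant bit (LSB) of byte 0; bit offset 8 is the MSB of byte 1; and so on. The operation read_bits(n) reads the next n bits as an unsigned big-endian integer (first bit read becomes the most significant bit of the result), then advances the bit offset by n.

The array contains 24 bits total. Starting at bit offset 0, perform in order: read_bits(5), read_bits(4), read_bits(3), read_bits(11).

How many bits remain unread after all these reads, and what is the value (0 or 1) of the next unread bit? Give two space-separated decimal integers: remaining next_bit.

Answer: 1 0

Derivation:
Read 1: bits[0:5] width=5 -> value=20 (bin 10100); offset now 5 = byte 0 bit 5; 19 bits remain
Read 2: bits[5:9] width=4 -> value=2 (bin 0010); offset now 9 = byte 1 bit 1; 15 bits remain
Read 3: bits[9:12] width=3 -> value=3 (bin 011); offset now 12 = byte 1 bit 4; 12 bits remain
Read 4: bits[12:23] width=11 -> value=953 (bin 01110111001); offset now 23 = byte 2 bit 7; 1 bits remain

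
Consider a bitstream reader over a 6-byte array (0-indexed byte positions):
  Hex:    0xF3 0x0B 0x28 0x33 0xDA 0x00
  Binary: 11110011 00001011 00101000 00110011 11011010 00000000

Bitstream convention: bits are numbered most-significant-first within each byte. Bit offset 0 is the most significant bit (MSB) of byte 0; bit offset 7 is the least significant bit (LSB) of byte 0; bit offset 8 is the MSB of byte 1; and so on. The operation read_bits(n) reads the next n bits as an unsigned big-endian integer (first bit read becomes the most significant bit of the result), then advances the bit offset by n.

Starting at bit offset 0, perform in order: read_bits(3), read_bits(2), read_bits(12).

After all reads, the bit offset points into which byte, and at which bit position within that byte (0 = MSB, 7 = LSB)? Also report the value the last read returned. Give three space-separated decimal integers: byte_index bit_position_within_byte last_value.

Read 1: bits[0:3] width=3 -> value=7 (bin 111); offset now 3 = byte 0 bit 3; 45 bits remain
Read 2: bits[3:5] width=2 -> value=2 (bin 10); offset now 5 = byte 0 bit 5; 43 bits remain
Read 3: bits[5:17] width=12 -> value=1558 (bin 011000010110); offset now 17 = byte 2 bit 1; 31 bits remain

Answer: 2 1 1558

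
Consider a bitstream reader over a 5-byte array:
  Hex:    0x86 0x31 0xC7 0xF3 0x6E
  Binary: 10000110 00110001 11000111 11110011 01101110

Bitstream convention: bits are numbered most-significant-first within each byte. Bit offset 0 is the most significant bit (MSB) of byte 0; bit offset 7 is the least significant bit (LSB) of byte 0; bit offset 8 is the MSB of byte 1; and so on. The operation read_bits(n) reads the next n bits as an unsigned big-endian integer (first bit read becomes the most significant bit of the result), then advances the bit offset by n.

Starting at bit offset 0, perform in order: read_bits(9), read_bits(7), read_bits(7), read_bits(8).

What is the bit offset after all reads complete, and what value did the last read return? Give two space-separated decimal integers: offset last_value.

Read 1: bits[0:9] width=9 -> value=268 (bin 100001100); offset now 9 = byte 1 bit 1; 31 bits remain
Read 2: bits[9:16] width=7 -> value=49 (bin 0110001); offset now 16 = byte 2 bit 0; 24 bits remain
Read 3: bits[16:23] width=7 -> value=99 (bin 1100011); offset now 23 = byte 2 bit 7; 17 bits remain
Read 4: bits[23:31] width=8 -> value=249 (bin 11111001); offset now 31 = byte 3 bit 7; 9 bits remain

Answer: 31 249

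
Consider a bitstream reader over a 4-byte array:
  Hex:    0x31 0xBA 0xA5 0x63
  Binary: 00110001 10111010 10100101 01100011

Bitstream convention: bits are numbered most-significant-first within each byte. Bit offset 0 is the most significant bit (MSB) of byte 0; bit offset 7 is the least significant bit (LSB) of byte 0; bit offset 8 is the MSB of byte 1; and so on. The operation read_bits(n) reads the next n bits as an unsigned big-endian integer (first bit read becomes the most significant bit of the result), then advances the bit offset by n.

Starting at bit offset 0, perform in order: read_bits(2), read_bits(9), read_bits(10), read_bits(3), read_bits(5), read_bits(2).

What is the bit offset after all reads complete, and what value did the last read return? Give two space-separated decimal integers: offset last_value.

Read 1: bits[0:2] width=2 -> value=0 (bin 00); offset now 2 = byte 0 bit 2; 30 bits remain
Read 2: bits[2:11] width=9 -> value=397 (bin 110001101); offset now 11 = byte 1 bit 3; 21 bits remain
Read 3: bits[11:21] width=10 -> value=852 (bin 1101010100); offset now 21 = byte 2 bit 5; 11 bits remain
Read 4: bits[21:24] width=3 -> value=5 (bin 101); offset now 24 = byte 3 bit 0; 8 bits remain
Read 5: bits[24:29] width=5 -> value=12 (bin 01100); offset now 29 = byte 3 bit 5; 3 bits remain
Read 6: bits[29:31] width=2 -> value=1 (bin 01); offset now 31 = byte 3 bit 7; 1 bits remain

Answer: 31 1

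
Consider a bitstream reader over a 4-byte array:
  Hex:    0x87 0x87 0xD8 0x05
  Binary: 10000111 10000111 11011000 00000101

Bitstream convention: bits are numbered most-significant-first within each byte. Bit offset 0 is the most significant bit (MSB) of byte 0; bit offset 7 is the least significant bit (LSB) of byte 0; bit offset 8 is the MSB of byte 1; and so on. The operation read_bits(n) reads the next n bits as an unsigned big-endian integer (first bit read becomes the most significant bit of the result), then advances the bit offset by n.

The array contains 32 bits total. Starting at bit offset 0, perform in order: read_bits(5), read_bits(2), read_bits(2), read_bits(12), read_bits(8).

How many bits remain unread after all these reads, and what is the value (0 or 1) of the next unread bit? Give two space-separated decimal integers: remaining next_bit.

Read 1: bits[0:5] width=5 -> value=16 (bin 10000); offset now 5 = byte 0 bit 5; 27 bits remain
Read 2: bits[5:7] width=2 -> value=3 (bin 11); offset now 7 = byte 0 bit 7; 25 bits remain
Read 3: bits[7:9] width=2 -> value=3 (bin 11); offset now 9 = byte 1 bit 1; 23 bits remain
Read 4: bits[9:21] width=12 -> value=251 (bin 000011111011); offset now 21 = byte 2 bit 5; 11 bits remain
Read 5: bits[21:29] width=8 -> value=0 (bin 00000000); offset now 29 = byte 3 bit 5; 3 bits remain

Answer: 3 1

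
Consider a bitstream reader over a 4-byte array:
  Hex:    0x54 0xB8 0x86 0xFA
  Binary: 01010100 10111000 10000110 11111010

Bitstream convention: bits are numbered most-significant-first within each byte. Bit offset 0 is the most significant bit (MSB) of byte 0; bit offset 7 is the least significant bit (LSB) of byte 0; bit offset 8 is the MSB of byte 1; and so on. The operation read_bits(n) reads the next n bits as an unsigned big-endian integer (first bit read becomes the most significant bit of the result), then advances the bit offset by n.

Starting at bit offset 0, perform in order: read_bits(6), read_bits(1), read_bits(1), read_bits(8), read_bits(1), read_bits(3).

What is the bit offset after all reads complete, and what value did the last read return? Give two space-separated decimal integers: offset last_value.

Answer: 20 0

Derivation:
Read 1: bits[0:6] width=6 -> value=21 (bin 010101); offset now 6 = byte 0 bit 6; 26 bits remain
Read 2: bits[6:7] width=1 -> value=0 (bin 0); offset now 7 = byte 0 bit 7; 25 bits remain
Read 3: bits[7:8] width=1 -> value=0 (bin 0); offset now 8 = byte 1 bit 0; 24 bits remain
Read 4: bits[8:16] width=8 -> value=184 (bin 10111000); offset now 16 = byte 2 bit 0; 16 bits remain
Read 5: bits[16:17] width=1 -> value=1 (bin 1); offset now 17 = byte 2 bit 1; 15 bits remain
Read 6: bits[17:20] width=3 -> value=0 (bin 000); offset now 20 = byte 2 bit 4; 12 bits remain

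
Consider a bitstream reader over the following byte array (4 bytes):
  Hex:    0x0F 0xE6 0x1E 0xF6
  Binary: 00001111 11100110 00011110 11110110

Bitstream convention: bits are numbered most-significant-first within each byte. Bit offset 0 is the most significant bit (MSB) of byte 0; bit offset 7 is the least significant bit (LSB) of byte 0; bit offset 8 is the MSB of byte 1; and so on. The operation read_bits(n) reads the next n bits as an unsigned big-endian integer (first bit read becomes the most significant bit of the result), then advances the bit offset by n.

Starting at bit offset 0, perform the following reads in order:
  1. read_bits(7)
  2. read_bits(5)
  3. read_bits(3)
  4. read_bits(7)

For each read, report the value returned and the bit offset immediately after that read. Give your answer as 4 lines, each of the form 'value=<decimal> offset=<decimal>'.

Answer: value=7 offset=7
value=30 offset=12
value=3 offset=15
value=7 offset=22

Derivation:
Read 1: bits[0:7] width=7 -> value=7 (bin 0000111); offset now 7 = byte 0 bit 7; 25 bits remain
Read 2: bits[7:12] width=5 -> value=30 (bin 11110); offset now 12 = byte 1 bit 4; 20 bits remain
Read 3: bits[12:15] width=3 -> value=3 (bin 011); offset now 15 = byte 1 bit 7; 17 bits remain
Read 4: bits[15:22] width=7 -> value=7 (bin 0000111); offset now 22 = byte 2 bit 6; 10 bits remain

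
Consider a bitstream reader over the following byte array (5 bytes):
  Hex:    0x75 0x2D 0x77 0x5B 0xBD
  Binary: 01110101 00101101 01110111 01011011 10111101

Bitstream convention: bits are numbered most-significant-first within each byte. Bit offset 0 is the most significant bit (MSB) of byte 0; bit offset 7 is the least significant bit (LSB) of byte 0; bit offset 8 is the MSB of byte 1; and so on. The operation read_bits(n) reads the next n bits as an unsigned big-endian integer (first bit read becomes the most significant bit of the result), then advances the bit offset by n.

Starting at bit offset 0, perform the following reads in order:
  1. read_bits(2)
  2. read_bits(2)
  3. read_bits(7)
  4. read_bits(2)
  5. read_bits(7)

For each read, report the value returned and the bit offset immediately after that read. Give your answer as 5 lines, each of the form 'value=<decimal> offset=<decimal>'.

Answer: value=1 offset=2
value=3 offset=4
value=41 offset=11
value=1 offset=13
value=87 offset=20

Derivation:
Read 1: bits[0:2] width=2 -> value=1 (bin 01); offset now 2 = byte 0 bit 2; 38 bits remain
Read 2: bits[2:4] width=2 -> value=3 (bin 11); offset now 4 = byte 0 bit 4; 36 bits remain
Read 3: bits[4:11] width=7 -> value=41 (bin 0101001); offset now 11 = byte 1 bit 3; 29 bits remain
Read 4: bits[11:13] width=2 -> value=1 (bin 01); offset now 13 = byte 1 bit 5; 27 bits remain
Read 5: bits[13:20] width=7 -> value=87 (bin 1010111); offset now 20 = byte 2 bit 4; 20 bits remain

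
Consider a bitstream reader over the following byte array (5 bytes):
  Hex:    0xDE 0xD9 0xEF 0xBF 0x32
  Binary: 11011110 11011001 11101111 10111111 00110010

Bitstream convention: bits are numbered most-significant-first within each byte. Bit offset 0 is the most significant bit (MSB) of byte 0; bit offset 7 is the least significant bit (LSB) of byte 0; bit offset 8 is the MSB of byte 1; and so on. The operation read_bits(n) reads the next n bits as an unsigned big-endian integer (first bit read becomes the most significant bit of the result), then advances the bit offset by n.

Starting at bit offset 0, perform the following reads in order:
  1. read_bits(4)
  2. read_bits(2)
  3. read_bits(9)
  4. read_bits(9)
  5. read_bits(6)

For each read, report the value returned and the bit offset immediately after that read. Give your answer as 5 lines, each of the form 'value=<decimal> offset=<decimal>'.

Read 1: bits[0:4] width=4 -> value=13 (bin 1101); offset now 4 = byte 0 bit 4; 36 bits remain
Read 2: bits[4:6] width=2 -> value=3 (bin 11); offset now 6 = byte 0 bit 6; 34 bits remain
Read 3: bits[6:15] width=9 -> value=364 (bin 101101100); offset now 15 = byte 1 bit 7; 25 bits remain
Read 4: bits[15:24] width=9 -> value=495 (bin 111101111); offset now 24 = byte 3 bit 0; 16 bits remain
Read 5: bits[24:30] width=6 -> value=47 (bin 101111); offset now 30 = byte 3 bit 6; 10 bits remain

Answer: value=13 offset=4
value=3 offset=6
value=364 offset=15
value=495 offset=24
value=47 offset=30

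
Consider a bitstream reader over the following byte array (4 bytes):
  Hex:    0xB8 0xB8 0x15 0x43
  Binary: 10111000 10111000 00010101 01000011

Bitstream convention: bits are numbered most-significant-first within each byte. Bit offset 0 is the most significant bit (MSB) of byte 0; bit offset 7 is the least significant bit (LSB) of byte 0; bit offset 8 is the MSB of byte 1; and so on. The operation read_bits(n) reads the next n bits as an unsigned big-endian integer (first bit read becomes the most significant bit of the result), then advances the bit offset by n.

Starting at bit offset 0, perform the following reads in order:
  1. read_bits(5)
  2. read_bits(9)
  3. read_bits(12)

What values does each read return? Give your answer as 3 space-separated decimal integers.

Answer: 23 46 85

Derivation:
Read 1: bits[0:5] width=5 -> value=23 (bin 10111); offset now 5 = byte 0 bit 5; 27 bits remain
Read 2: bits[5:14] width=9 -> value=46 (bin 000101110); offset now 14 = byte 1 bit 6; 18 bits remain
Read 3: bits[14:26] width=12 -> value=85 (bin 000001010101); offset now 26 = byte 3 bit 2; 6 bits remain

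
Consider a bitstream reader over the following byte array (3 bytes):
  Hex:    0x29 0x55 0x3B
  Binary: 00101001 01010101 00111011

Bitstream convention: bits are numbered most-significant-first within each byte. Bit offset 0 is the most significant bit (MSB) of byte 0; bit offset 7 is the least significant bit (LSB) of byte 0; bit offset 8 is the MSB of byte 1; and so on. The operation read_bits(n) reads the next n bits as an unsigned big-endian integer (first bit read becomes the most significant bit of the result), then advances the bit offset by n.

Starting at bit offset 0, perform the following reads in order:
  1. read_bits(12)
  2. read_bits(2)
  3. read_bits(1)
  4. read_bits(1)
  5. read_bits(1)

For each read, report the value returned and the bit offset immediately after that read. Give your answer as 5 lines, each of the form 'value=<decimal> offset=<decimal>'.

Read 1: bits[0:12] width=12 -> value=661 (bin 001010010101); offset now 12 = byte 1 bit 4; 12 bits remain
Read 2: bits[12:14] width=2 -> value=1 (bin 01); offset now 14 = byte 1 bit 6; 10 bits remain
Read 3: bits[14:15] width=1 -> value=0 (bin 0); offset now 15 = byte 1 bit 7; 9 bits remain
Read 4: bits[15:16] width=1 -> value=1 (bin 1); offset now 16 = byte 2 bit 0; 8 bits remain
Read 5: bits[16:17] width=1 -> value=0 (bin 0); offset now 17 = byte 2 bit 1; 7 bits remain

Answer: value=661 offset=12
value=1 offset=14
value=0 offset=15
value=1 offset=16
value=0 offset=17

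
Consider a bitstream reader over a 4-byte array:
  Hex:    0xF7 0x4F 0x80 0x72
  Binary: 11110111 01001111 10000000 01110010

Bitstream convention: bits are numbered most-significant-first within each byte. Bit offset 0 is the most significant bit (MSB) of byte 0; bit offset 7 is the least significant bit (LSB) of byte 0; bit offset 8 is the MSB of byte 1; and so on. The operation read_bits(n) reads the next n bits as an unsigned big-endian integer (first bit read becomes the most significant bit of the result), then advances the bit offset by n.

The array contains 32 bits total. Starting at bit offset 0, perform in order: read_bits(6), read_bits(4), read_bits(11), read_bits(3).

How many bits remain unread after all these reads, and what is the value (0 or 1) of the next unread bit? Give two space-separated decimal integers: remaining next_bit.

Answer: 8 0

Derivation:
Read 1: bits[0:6] width=6 -> value=61 (bin 111101); offset now 6 = byte 0 bit 6; 26 bits remain
Read 2: bits[6:10] width=4 -> value=13 (bin 1101); offset now 10 = byte 1 bit 2; 22 bits remain
Read 3: bits[10:21] width=11 -> value=496 (bin 00111110000); offset now 21 = byte 2 bit 5; 11 bits remain
Read 4: bits[21:24] width=3 -> value=0 (bin 000); offset now 24 = byte 3 bit 0; 8 bits remain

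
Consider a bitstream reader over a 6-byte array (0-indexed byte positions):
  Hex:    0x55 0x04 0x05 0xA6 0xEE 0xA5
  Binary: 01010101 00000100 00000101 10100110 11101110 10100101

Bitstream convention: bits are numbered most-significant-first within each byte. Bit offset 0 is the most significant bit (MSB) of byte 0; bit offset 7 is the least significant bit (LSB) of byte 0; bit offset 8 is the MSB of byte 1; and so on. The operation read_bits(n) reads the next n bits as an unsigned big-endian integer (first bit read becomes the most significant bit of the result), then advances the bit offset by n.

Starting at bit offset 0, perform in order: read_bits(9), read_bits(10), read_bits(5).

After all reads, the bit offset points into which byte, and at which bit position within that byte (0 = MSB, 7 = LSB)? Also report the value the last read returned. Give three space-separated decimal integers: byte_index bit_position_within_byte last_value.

Answer: 3 0 5

Derivation:
Read 1: bits[0:9] width=9 -> value=170 (bin 010101010); offset now 9 = byte 1 bit 1; 39 bits remain
Read 2: bits[9:19] width=10 -> value=32 (bin 0000100000); offset now 19 = byte 2 bit 3; 29 bits remain
Read 3: bits[19:24] width=5 -> value=5 (bin 00101); offset now 24 = byte 3 bit 0; 24 bits remain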